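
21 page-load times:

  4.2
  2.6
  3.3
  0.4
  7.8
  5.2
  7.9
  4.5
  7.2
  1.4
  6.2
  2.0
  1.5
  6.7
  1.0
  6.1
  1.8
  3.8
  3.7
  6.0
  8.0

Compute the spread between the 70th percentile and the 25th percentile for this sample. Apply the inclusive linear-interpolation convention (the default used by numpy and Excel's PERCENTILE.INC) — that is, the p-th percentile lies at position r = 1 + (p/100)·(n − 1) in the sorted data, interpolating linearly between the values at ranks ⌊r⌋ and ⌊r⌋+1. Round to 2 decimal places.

4.10

Sorted: 0.4, 1.0, 1.4, 1.5, 1.8, 2.0, 2.6, 3.3, 3.7, 3.8, 4.2, 4.5, 5.2, 6.0, 6.1, 6.2, 6.7, 7.2, 7.8, 7.9, 8.0.
n = 21.
P25: r = 6 (integer) → 2.
P70: r = 15 (integer) → 6.1.
Difference: 6.1 − 2 = 4.1.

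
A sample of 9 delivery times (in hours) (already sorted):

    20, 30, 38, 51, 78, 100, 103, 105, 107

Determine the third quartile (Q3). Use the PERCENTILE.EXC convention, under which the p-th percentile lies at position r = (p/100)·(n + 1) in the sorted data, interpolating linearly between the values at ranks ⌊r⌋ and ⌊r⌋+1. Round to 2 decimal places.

n = 9.
r = (75/100)·(9 + 1) = 7.5.
Rank 7 is 103 and rank 8 is 105.
Interpolate: 103 + 0.5·(105 − 103) = 103 + 0.5·2 = 104.

104.00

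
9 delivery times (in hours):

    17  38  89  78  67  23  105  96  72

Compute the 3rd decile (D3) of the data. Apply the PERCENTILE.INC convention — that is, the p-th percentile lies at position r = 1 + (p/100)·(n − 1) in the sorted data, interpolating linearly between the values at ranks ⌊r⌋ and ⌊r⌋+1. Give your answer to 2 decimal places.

49.60

Sorted: 17, 23, 38, 67, 72, 78, 89, 96, 105.
n = 9.
r = 1 + (30/100)·(9 − 1) = 1 + 2.4 = 3.4.
Rank 3 is 38 and rank 4 is 67.
Interpolate: 38 + 0.4·(67 − 38) = 38 + 0.4·29 = 49.6.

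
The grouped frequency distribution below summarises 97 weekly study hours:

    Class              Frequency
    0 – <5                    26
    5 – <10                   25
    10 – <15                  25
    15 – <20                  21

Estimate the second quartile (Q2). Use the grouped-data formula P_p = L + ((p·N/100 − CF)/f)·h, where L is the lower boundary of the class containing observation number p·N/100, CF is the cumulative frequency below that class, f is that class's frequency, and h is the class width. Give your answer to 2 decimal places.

N = 97; target position k = 50/100 · 97 = 48.5.
Cumulative frequencies: 26, 51, 76, 97.
Observation 48.5 falls in the class 5 – <10.
L = 5, CF = 26, f = 25, h = 5.
P50 = 5 + ((48.5 − 26)/25)·5 = 5 + 4.5 = 9.5.

9.50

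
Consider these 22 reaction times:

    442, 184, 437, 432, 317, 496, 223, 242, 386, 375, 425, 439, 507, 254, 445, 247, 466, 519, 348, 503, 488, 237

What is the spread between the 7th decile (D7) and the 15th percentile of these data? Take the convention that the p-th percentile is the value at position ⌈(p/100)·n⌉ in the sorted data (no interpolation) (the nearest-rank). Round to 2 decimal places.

203.00

Sorted: 184, 223, 237, 242, 247, 254, 317, 348, 375, 386, 425, 432, 437, 439, 442, 445, 466, 488, 496, 503, 507, 519.
n = 22.
P15: rank ⌈15/100·22⌉ = 4 → 242.
P70: rank ⌈70/100·22⌉ = 16 → 445.
Difference: 445 − 242 = 203.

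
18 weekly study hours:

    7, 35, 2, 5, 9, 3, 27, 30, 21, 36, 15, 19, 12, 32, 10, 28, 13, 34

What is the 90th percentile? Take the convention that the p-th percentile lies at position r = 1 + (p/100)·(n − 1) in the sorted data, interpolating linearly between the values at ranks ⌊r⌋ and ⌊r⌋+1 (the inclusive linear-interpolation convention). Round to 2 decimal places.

34.30

Sorted: 2, 3, 5, 7, 9, 10, 12, 13, 15, 19, 21, 27, 28, 30, 32, 34, 35, 36.
n = 18.
r = 1 + (90/100)·(18 − 1) = 1 + 15.3 = 16.3.
Rank 16 is 34 and rank 17 is 35.
Interpolate: 34 + 0.3·(35 − 34) = 34 + 0.3·1 = 34.3.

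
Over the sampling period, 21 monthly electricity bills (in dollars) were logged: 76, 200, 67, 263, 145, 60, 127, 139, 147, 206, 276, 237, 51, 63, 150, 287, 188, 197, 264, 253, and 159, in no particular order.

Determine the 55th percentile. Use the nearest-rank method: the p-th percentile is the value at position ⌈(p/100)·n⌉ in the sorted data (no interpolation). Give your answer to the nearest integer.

Sorted: 51, 60, 63, 67, 76, 127, 139, 145, 147, 150, 159, 188, 197, 200, 206, 237, 253, 263, 264, 276, 287.
n = 21.
Position = ⌈55/100 · 21⌉ = ⌈11.55⌉ = 12.
The value at rank 12 is 188.

188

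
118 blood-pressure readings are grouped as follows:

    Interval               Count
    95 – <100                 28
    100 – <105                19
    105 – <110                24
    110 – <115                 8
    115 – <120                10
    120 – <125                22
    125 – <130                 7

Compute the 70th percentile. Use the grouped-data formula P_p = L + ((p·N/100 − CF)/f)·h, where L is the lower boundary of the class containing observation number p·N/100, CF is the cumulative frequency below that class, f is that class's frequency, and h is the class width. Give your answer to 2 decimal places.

N = 118; target position k = 70/100 · 118 = 82.6.
Cumulative frequencies: 28, 47, 71, 79, 89, 111, 118.
Observation 82.6 falls in the class 115 – <120.
L = 115, CF = 79, f = 10, h = 5.
P70 = 115 + ((82.6 − 79)/10)·5 = 115 + 1.8 = 116.8.

116.80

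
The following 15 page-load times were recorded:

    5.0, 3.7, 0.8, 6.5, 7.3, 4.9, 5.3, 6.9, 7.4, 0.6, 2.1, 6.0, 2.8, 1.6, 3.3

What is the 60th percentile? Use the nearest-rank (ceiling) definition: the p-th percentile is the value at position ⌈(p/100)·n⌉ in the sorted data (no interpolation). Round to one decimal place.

5.0

Sorted: 0.6, 0.8, 1.6, 2.1, 2.8, 3.3, 3.7, 4.9, 5.0, 5.3, 6.0, 6.5, 6.9, 7.3, 7.4.
n = 15.
Position = ⌈60/100 · 15⌉ = ⌈9⌉ = 9.
The value at rank 9 is 5.0.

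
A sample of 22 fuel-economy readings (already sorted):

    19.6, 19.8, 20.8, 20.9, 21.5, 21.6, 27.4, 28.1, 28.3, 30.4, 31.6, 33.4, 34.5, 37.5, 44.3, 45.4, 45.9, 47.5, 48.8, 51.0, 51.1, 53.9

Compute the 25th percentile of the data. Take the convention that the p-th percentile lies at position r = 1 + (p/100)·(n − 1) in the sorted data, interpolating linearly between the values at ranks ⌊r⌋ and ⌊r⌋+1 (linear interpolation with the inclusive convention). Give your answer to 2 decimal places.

n = 22.
r = 1 + (25/100)·(22 − 1) = 1 + 5.25 = 6.25.
Rank 6 is 21.6 and rank 7 is 27.4.
Interpolate: 21.6 + 0.25·(27.4 − 21.6) = 21.6 + 0.25·5.8 = 23.05.

23.05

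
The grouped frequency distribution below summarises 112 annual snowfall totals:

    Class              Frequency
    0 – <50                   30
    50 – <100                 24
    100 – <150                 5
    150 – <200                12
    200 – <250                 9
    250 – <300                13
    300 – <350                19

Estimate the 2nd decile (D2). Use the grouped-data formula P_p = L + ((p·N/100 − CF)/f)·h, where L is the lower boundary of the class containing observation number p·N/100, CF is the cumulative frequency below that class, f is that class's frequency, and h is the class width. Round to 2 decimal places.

37.33

N = 112; target position k = 20/100 · 112 = 22.4.
Cumulative frequencies: 30, 54, 59, 71, 80, 93, 112.
Observation 22.4 falls in the class 0 – <50.
L = 0, CF = 0, f = 30, h = 50.
P20 = 0 + ((22.4 − 0)/30)·50 = 0 + 37.3333 = 37.3333.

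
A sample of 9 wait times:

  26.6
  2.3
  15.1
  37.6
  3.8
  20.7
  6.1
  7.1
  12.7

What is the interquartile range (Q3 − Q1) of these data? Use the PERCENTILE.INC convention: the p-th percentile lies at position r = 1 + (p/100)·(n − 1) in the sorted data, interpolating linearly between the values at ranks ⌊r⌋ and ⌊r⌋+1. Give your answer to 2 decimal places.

14.60

Sorted: 2.3, 3.8, 6.1, 7.1, 12.7, 15.1, 20.7, 26.6, 37.6.
n = 9.
P25: r = 3 (integer) → 6.1.
P75: r = 7 (integer) → 20.7.
Difference: 20.7 − 6.1 = 14.6.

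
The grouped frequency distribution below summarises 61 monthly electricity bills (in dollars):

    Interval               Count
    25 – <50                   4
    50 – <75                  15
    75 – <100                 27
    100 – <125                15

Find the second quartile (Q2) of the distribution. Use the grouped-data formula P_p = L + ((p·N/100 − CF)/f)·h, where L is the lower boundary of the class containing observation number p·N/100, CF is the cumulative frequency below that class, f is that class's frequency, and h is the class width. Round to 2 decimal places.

85.65

N = 61; target position k = 50/100 · 61 = 30.5.
Cumulative frequencies: 4, 19, 46, 61.
Observation 30.5 falls in the class 75 – <100.
L = 75, CF = 19, f = 27, h = 25.
P50 = 75 + ((30.5 − 19)/27)·25 = 75 + 10.6481 = 85.6481.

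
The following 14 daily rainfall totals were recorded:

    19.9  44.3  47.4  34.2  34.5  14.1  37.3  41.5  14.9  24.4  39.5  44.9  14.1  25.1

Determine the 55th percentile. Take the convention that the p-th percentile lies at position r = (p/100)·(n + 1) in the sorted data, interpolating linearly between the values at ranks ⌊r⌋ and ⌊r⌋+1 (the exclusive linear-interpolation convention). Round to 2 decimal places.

Sorted: 14.1, 14.1, 14.9, 19.9, 24.4, 25.1, 34.2, 34.5, 37.3, 39.5, 41.5, 44.3, 44.9, 47.4.
n = 14.
r = (55/100)·(14 + 1) = 8.25.
Rank 8 is 34.5 and rank 9 is 37.3.
Interpolate: 34.5 + 0.25·(37.3 − 34.5) = 34.5 + 0.25·2.8 = 35.2.

35.20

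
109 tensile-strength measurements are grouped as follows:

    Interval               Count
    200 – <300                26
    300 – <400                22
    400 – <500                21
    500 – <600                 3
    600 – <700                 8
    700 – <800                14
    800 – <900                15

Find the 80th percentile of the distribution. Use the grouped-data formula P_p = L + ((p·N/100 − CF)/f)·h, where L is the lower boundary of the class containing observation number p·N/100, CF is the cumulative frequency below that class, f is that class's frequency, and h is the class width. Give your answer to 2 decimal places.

N = 109; target position k = 80/100 · 109 = 87.2.
Cumulative frequencies: 26, 48, 69, 72, 80, 94, 109.
Observation 87.2 falls in the class 700 – <800.
L = 700, CF = 80, f = 14, h = 100.
P80 = 700 + ((87.2 − 80)/14)·100 = 700 + 51.4286 = 751.429.

751.43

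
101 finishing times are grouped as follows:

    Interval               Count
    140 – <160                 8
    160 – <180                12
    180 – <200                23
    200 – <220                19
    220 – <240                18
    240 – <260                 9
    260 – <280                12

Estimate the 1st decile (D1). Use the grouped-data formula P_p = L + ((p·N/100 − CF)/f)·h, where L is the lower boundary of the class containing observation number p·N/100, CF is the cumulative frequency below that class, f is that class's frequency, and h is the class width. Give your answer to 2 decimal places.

163.50

N = 101; target position k = 10/100 · 101 = 10.1.
Cumulative frequencies: 8, 20, 43, 62, 80, 89, 101.
Observation 10.1 falls in the class 160 – <180.
L = 160, CF = 8, f = 12, h = 20.
P10 = 160 + ((10.1 − 8)/12)·20 = 160 + 3.5 = 163.5.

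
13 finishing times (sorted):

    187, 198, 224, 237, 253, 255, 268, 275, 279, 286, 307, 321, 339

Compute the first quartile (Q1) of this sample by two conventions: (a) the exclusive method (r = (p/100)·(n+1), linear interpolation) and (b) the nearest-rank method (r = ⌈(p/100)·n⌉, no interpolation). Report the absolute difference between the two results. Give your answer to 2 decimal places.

6.50

n = 13.
(a) r = 3.5; between ranks 3 (224) and 4 (237): 230.5.
(b) the nearest-rank method: rank 4 → 237.
|230.5 − 237| = 6.5.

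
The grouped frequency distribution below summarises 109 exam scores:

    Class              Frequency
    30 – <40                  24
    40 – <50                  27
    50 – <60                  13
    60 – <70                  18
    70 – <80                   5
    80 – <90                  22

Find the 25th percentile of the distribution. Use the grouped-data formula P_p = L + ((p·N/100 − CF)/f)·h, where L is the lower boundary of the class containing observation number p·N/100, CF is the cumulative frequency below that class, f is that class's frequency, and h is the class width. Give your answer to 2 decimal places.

N = 109; target position k = 25/100 · 109 = 27.25.
Cumulative frequencies: 24, 51, 64, 82, 87, 109.
Observation 27.25 falls in the class 40 – <50.
L = 40, CF = 24, f = 27, h = 10.
P25 = 40 + ((27.25 − 24)/27)·10 = 40 + 1.2037 = 41.2037.

41.20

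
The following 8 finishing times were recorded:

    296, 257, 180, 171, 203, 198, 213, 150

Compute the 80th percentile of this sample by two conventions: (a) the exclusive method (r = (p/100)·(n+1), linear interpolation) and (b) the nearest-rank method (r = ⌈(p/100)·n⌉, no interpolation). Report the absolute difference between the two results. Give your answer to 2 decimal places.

7.80

Sorted: 150, 171, 180, 198, 203, 213, 257, 296.
n = 8.
(a) r = 7.2; between ranks 7 (257) and 8 (296): 264.8.
(b) the nearest-rank method: rank 7 → 257.
|264.8 − 257| = 7.8.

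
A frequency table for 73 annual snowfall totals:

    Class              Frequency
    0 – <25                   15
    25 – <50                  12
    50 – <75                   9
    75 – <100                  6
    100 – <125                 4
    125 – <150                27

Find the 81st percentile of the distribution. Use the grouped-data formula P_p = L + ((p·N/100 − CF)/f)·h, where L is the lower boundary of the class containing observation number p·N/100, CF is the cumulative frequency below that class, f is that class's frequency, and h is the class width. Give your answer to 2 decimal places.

N = 73; target position k = 81/100 · 73 = 59.13.
Cumulative frequencies: 15, 27, 36, 42, 46, 73.
Observation 59.13 falls in the class 125 – <150.
L = 125, CF = 46, f = 27, h = 25.
P81 = 125 + ((59.13 − 46)/27)·25 = 125 + 12.1574 = 137.157.

137.16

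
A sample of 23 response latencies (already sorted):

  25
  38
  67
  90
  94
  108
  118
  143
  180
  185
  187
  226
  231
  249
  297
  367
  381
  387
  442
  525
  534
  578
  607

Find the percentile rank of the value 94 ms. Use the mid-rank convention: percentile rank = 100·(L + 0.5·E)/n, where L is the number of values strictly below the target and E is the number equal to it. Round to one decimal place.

19.6

Count below 94: L = 4; count equal: E = 1; n = 23.
Percentile rank = 100·(4 + 0.5·1)/23 = 100·4.5/23 = 19.57.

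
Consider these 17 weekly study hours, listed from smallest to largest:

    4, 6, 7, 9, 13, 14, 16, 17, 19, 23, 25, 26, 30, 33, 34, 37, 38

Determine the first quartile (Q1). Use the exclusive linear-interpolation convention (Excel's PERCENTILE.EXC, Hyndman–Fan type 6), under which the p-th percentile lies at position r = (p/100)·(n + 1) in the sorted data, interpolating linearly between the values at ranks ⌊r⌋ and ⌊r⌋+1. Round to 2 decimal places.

11.00

n = 17.
r = (25/100)·(17 + 1) = 4.5.
Rank 4 is 9 and rank 5 is 13.
Interpolate: 9 + 0.5·(13 − 9) = 9 + 0.5·4 = 11.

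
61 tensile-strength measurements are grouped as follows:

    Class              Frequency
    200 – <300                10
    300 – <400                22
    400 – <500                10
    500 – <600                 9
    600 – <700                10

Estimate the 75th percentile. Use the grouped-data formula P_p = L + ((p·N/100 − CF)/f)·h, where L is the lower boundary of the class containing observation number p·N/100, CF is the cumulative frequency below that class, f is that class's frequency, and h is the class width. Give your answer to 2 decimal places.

N = 61; target position k = 75/100 · 61 = 45.75.
Cumulative frequencies: 10, 32, 42, 51, 61.
Observation 45.75 falls in the class 500 – <600.
L = 500, CF = 42, f = 9, h = 100.
P75 = 500 + ((45.75 − 42)/9)·100 = 500 + 41.6667 = 541.667.

541.67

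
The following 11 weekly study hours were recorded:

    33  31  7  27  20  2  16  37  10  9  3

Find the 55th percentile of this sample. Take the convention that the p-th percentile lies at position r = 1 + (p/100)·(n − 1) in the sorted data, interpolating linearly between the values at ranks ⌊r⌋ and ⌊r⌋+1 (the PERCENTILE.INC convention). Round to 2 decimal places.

18.00

Sorted: 2, 3, 7, 9, 10, 16, 20, 27, 31, 33, 37.
n = 11.
r = 1 + (55/100)·(11 − 1) = 1 + 5.5 = 6.5.
Rank 6 is 16 and rank 7 is 20.
Interpolate: 16 + 0.5·(20 − 16) = 16 + 0.5·4 = 18.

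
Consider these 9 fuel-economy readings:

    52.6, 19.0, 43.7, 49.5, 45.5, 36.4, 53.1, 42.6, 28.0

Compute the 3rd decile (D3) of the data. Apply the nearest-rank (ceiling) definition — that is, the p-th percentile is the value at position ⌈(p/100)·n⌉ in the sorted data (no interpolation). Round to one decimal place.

36.4

Sorted: 19.0, 28.0, 36.4, 42.6, 43.7, 45.5, 49.5, 52.6, 53.1.
n = 9.
Position = ⌈30/100 · 9⌉ = ⌈2.7⌉ = 3.
The value at rank 3 is 36.4.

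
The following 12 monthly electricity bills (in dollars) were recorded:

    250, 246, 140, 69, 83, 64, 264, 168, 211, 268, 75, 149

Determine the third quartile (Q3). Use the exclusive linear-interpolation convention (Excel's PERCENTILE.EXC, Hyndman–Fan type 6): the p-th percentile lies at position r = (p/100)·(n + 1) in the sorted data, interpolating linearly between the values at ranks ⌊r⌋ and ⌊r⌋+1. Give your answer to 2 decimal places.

249.00

Sorted: 64, 69, 75, 83, 140, 149, 168, 211, 246, 250, 264, 268.
n = 12.
r = (75/100)·(12 + 1) = 9.75.
Rank 9 is 246 and rank 10 is 250.
Interpolate: 246 + 0.75·(250 − 246) = 246 + 0.75·4 = 249.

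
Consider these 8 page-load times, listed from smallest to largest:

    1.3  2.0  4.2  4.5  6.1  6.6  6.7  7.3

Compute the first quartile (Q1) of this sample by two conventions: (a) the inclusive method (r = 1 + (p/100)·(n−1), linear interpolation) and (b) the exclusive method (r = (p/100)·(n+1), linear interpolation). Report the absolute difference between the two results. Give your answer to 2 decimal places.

1.10

n = 8.
(a) r = 2.75; between ranks 2 (2.0) and 3 (4.2): 3.65.
(b) r = 2.25; between ranks 2 (2.0) and 3 (4.2): 2.55.
|3.65 − 2.55| = 1.1.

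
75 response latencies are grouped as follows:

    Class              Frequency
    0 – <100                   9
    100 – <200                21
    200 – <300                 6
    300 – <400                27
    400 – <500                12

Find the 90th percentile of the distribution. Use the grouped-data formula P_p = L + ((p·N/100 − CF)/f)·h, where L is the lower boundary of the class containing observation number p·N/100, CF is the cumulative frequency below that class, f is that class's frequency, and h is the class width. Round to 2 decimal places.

437.50

N = 75; target position k = 90/100 · 75 = 67.5.
Cumulative frequencies: 9, 30, 36, 63, 75.
Observation 67.5 falls in the class 400 – <500.
L = 400, CF = 63, f = 12, h = 100.
P90 = 400 + ((67.5 − 63)/12)·100 = 400 + 37.5 = 437.5.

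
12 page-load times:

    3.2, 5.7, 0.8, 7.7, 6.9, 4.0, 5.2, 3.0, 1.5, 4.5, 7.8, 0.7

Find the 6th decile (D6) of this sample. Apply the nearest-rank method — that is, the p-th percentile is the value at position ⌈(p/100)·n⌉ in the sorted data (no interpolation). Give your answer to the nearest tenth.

Sorted: 0.7, 0.8, 1.5, 3.0, 3.2, 4.0, 4.5, 5.2, 5.7, 6.9, 7.7, 7.8.
n = 12.
Position = ⌈60/100 · 12⌉ = ⌈7.2⌉ = 8.
The value at rank 8 is 5.2.

5.2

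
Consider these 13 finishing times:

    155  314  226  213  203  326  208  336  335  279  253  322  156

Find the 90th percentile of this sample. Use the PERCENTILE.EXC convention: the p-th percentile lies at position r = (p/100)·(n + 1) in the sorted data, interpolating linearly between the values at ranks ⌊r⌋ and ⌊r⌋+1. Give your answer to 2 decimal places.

335.60

Sorted: 155, 156, 203, 208, 213, 226, 253, 279, 314, 322, 326, 335, 336.
n = 13.
r = (90/100)·(13 + 1) = 12.6.
Rank 12 is 335 and rank 13 is 336.
Interpolate: 335 + 0.6·(336 − 335) = 335 + 0.6·1 = 335.6.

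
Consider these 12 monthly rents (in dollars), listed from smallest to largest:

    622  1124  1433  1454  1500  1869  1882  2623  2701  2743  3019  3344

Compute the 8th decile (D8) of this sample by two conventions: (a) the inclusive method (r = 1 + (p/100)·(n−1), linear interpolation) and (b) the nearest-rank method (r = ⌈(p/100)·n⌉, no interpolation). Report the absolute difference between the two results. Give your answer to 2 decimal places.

n = 12.
(a) r = 9.8; between ranks 9 (2701) and 10 (2743): 2734.6.
(b) the nearest-rank method: rank 10 → 2743.
|2734.6 − 2743| = 8.4.

8.40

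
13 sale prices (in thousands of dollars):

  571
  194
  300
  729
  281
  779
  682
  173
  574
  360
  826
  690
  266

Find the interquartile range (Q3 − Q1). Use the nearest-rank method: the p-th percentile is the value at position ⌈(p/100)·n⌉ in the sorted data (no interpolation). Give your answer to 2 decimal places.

Sorted: 173, 194, 266, 281, 300, 360, 571, 574, 682, 690, 729, 779, 826.
n = 13.
P25: rank ⌈25/100·13⌉ = 4 → 281.
P75: rank ⌈75/100·13⌉ = 10 → 690.
Difference: 690 − 281 = 409.

409.00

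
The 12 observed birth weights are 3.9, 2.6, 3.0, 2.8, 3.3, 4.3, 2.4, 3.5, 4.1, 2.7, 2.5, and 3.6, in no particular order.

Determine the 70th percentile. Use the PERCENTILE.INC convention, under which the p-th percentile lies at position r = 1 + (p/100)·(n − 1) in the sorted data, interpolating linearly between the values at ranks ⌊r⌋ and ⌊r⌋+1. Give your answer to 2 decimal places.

3.57

Sorted: 2.4, 2.5, 2.6, 2.7, 2.8, 3.0, 3.3, 3.5, 3.6, 3.9, 4.1, 4.3.
n = 12.
r = 1 + (70/100)·(12 − 1) = 1 + 7.7 = 8.7.
Rank 8 is 3.5 and rank 9 is 3.6.
Interpolate: 3.5 + 0.7·(3.6 − 3.5) = 3.5 + 0.7·0.1 = 3.57.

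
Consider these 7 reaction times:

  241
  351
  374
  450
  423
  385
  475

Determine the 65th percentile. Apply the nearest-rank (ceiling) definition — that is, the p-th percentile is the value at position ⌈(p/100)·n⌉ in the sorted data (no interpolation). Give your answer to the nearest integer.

Sorted: 241, 351, 374, 385, 423, 450, 475.
n = 7.
Position = ⌈65/100 · 7⌉ = ⌈4.55⌉ = 5.
The value at rank 5 is 423.

423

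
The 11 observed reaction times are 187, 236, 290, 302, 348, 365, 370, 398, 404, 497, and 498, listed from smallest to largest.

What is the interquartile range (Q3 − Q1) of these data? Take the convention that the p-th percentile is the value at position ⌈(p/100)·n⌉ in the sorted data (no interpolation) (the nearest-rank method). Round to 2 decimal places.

n = 11.
P25: rank ⌈25/100·11⌉ = 3 → 290.
P75: rank ⌈75/100·11⌉ = 9 → 404.
Difference: 404 − 290 = 114.

114.00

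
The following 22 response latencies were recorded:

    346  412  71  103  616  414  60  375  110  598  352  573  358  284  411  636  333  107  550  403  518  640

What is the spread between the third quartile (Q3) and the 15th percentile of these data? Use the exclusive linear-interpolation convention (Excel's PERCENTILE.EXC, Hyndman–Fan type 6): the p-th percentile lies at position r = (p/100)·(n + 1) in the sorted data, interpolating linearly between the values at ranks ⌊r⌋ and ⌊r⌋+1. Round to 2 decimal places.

450.95

Sorted: 60, 71, 103, 107, 110, 284, 333, 346, 352, 358, 375, 403, 411, 412, 414, 518, 550, 573, 598, 616, 636, 640.
n = 22.
P15: r = 3.45; ranks 3–4 are 103, 107; interpolating gives 104.8.
P75: r = 17.25; ranks 17–18 are 550, 573; interpolating gives 555.75.
Difference: 555.75 − 104.8 = 450.95.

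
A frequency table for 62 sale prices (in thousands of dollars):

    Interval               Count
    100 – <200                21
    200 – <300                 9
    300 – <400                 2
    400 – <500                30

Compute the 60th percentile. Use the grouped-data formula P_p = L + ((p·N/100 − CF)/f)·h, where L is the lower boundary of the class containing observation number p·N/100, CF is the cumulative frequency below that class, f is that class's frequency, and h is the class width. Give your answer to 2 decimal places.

417.33

N = 62; target position k = 60/100 · 62 = 37.2.
Cumulative frequencies: 21, 30, 32, 62.
Observation 37.2 falls in the class 400 – <500.
L = 400, CF = 32, f = 30, h = 100.
P60 = 400 + ((37.2 − 32)/30)·100 = 400 + 17.3333 = 417.333.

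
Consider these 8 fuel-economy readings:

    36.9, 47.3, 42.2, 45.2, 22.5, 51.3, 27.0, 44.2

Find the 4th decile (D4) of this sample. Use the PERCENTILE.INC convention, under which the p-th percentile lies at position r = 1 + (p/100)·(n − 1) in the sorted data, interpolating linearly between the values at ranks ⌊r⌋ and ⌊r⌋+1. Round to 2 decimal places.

Sorted: 22.5, 27.0, 36.9, 42.2, 44.2, 45.2, 47.3, 51.3.
n = 8.
r = 1 + (40/100)·(8 − 1) = 1 + 2.8 = 3.8.
Rank 3 is 36.9 and rank 4 is 42.2.
Interpolate: 36.9 + 0.8·(42.2 − 36.9) = 36.9 + 0.8·5.3 = 41.14.

41.14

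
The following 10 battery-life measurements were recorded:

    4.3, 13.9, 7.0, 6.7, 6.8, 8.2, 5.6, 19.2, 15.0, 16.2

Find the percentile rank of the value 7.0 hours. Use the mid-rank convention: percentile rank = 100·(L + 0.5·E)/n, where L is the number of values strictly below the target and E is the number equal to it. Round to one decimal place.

Sorted: 4.3, 5.6, 6.7, 6.8, 7.0, 8.2, 13.9, 15.0, 16.2, 19.2.
Count below 7.0: L = 4; count equal: E = 1; n = 10.
Percentile rank = 100·(4 + 0.5·1)/10 = 100·4.5/10 = 45.

45.0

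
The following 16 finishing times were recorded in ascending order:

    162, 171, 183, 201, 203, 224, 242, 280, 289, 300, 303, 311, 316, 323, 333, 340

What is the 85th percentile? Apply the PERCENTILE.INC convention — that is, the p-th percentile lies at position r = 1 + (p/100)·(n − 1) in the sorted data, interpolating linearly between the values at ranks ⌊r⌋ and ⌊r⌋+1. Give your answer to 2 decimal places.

n = 16.
r = 1 + (85/100)·(16 − 1) = 1 + 12.75 = 13.75.
Rank 13 is 316 and rank 14 is 323.
Interpolate: 316 + 0.75·(323 − 316) = 316 + 0.75·7 = 321.25.

321.25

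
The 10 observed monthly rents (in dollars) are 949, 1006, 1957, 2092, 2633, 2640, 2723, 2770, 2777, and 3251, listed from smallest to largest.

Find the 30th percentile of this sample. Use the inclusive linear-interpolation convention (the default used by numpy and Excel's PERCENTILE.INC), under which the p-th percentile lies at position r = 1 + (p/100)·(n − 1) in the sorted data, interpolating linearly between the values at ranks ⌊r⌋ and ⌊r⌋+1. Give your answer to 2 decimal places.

n = 10.
r = 1 + (30/100)·(10 − 1) = 1 + 2.7 = 3.7.
Rank 3 is 1957 and rank 4 is 2092.
Interpolate: 1957 + 0.7·(2092 − 1957) = 1957 + 0.7·135 = 2051.5.

2051.50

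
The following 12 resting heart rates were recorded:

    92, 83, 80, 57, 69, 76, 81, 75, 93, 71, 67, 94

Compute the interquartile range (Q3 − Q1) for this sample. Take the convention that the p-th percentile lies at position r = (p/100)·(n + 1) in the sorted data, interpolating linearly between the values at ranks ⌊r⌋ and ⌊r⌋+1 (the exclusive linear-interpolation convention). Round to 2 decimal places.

20.25

Sorted: 57, 67, 69, 71, 75, 76, 80, 81, 83, 92, 93, 94.
n = 12.
P25: r = 3.25; ranks 3–4 are 69, 71; interpolating gives 69.5.
P75: r = 9.75; ranks 9–10 are 83, 92; interpolating gives 89.75.
Difference: 89.75 − 69.5 = 20.25.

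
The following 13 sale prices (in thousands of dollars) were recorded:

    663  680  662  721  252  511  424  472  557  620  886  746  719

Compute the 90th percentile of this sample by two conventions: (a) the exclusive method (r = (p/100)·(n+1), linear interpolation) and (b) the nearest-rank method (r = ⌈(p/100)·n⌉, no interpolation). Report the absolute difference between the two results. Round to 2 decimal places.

Sorted: 252, 424, 472, 511, 557, 620, 662, 663, 680, 719, 721, 746, 886.
n = 13.
(a) r = 12.6; between ranks 12 (746) and 13 (886): 830.
(b) the nearest-rank method: rank 12 → 746.
|830 − 746| = 84.

84.00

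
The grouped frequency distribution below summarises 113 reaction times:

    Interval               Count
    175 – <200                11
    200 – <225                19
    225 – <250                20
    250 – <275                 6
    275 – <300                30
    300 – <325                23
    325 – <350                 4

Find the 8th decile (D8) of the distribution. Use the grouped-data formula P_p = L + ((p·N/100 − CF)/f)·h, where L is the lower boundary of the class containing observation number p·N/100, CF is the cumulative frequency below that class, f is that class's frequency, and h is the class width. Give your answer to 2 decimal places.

N = 113; target position k = 80/100 · 113 = 90.4.
Cumulative frequencies: 11, 30, 50, 56, 86, 109, 113.
Observation 90.4 falls in the class 300 – <325.
L = 300, CF = 86, f = 23, h = 25.
P80 = 300 + ((90.4 − 86)/23)·25 = 300 + 4.78261 = 304.783.

304.78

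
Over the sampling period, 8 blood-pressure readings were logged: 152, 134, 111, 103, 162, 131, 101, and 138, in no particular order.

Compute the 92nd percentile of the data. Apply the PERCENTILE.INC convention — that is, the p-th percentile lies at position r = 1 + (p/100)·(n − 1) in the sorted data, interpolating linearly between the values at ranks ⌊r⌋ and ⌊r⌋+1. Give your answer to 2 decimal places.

156.40

Sorted: 101, 103, 111, 131, 134, 138, 152, 162.
n = 8.
r = 1 + (92/100)·(8 − 1) = 1 + 6.44 = 7.44.
Rank 7 is 152 and rank 8 is 162.
Interpolate: 152 + 0.44·(162 − 152) = 152 + 0.44·10 = 156.4.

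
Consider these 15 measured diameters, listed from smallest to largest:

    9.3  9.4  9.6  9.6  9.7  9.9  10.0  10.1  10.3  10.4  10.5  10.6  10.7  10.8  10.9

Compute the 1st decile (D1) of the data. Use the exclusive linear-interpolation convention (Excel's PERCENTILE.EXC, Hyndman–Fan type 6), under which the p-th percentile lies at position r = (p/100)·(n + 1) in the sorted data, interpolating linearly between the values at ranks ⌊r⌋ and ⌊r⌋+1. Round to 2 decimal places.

n = 15.
r = (10/100)·(15 + 1) = 1.6.
Rank 1 is 9.3 and rank 2 is 9.4.
Interpolate: 9.3 + 0.6·(9.4 − 9.3) = 9.3 + 0.6·0.1 = 9.36.

9.36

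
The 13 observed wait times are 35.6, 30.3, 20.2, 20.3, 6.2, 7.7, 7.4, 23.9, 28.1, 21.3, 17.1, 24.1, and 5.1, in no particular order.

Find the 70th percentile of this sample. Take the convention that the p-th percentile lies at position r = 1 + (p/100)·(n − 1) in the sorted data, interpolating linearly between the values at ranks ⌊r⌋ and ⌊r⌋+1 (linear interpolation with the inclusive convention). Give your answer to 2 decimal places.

Sorted: 5.1, 6.2, 7.4, 7.7, 17.1, 20.2, 20.3, 21.3, 23.9, 24.1, 28.1, 30.3, 35.6.
n = 13.
r = 1 + (70/100)·(13 − 1) = 1 + 8.4 = 9.4.
Rank 9 is 23.9 and rank 10 is 24.1.
Interpolate: 23.9 + 0.4·(24.1 − 23.9) = 23.9 + 0.4·0.2 = 23.98.

23.98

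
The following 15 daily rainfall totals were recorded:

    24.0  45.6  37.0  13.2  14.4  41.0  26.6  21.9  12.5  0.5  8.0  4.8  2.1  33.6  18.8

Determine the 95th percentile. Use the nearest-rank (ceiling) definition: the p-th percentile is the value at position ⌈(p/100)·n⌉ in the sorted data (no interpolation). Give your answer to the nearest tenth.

Sorted: 0.5, 2.1, 4.8, 8.0, 12.5, 13.2, 14.4, 18.8, 21.9, 24.0, 26.6, 33.6, 37.0, 41.0, 45.6.
n = 15.
Position = ⌈95/100 · 15⌉ = ⌈14.25⌉ = 15.
The value at rank 15 is 45.6.

45.6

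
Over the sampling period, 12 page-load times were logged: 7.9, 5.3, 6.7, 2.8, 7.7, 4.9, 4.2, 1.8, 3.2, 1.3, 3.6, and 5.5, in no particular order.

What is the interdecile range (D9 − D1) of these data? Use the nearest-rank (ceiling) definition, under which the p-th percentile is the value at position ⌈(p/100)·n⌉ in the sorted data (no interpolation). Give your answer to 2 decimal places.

5.90

Sorted: 1.3, 1.8, 2.8, 3.2, 3.6, 4.2, 4.9, 5.3, 5.5, 6.7, 7.7, 7.9.
n = 12.
P10: rank ⌈10/100·12⌉ = 2 → 1.8.
P90: rank ⌈90/100·12⌉ = 11 → 7.7.
Difference: 7.7 − 1.8 = 5.9.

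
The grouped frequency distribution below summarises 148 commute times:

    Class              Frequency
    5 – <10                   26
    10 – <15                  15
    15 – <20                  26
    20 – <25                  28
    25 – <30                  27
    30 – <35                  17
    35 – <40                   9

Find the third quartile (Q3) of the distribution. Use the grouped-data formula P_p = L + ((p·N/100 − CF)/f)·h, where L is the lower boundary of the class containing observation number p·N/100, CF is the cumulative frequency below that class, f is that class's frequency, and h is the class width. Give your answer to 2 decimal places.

27.96

N = 148; target position k = 75/100 · 148 = 111.
Cumulative frequencies: 26, 41, 67, 95, 122, 139, 148.
Observation 111 falls in the class 25 – <30.
L = 25, CF = 95, f = 27, h = 5.
P75 = 25 + ((111 − 95)/27)·5 = 25 + 2.96296 = 27.963.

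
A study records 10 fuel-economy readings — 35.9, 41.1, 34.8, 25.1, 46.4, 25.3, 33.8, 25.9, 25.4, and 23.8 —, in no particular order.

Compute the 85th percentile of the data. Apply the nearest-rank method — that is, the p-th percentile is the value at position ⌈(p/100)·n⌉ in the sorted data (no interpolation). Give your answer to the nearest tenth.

Sorted: 23.8, 25.1, 25.3, 25.4, 25.9, 33.8, 34.8, 35.9, 41.1, 46.4.
n = 10.
Position = ⌈85/100 · 10⌉ = ⌈8.5⌉ = 9.
The value at rank 9 is 41.1.

41.1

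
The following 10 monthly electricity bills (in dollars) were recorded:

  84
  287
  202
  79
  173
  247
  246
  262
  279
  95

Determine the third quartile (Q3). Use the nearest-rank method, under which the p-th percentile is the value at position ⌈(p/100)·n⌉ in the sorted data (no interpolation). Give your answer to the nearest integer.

Sorted: 79, 84, 95, 173, 202, 246, 247, 262, 279, 287.
n = 10.
Position = ⌈75/100 · 10⌉ = ⌈7.5⌉ = 8.
The value at rank 8 is 262.

262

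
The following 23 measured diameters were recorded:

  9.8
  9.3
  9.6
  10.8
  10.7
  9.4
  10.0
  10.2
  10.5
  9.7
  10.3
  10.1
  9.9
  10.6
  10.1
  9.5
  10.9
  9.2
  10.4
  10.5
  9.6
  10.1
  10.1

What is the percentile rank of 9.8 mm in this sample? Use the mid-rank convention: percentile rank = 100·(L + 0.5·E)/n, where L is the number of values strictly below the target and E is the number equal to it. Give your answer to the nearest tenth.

32.6

Sorted: 9.2, 9.3, 9.4, 9.5, 9.6, 9.6, 9.7, 9.8, 9.9, 10.0, 10.1, 10.1, 10.1, 10.1, 10.2, 10.3, 10.4, 10.5, 10.5, 10.6, 10.7, 10.8, 10.9.
Count below 9.8: L = 7; count equal: E = 1; n = 23.
Percentile rank = 100·(7 + 0.5·1)/23 = 100·7.5/23 = 32.61.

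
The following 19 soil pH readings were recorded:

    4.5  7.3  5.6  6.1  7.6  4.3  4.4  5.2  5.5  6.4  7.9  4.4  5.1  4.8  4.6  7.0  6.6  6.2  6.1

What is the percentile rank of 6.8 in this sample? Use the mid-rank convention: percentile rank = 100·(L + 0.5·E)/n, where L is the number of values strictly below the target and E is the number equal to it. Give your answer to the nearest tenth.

78.9

Sorted: 4.3, 4.4, 4.4, 4.5, 4.6, 4.8, 5.1, 5.2, 5.5, 5.6, 6.1, 6.1, 6.2, 6.4, 6.6, 7.0, 7.3, 7.6, 7.9.
Count below 6.8: L = 15; count equal: E = 0; n = 19.
Percentile rank = 100·(15 + 0.5·0)/19 = 100·15/19 = 78.95.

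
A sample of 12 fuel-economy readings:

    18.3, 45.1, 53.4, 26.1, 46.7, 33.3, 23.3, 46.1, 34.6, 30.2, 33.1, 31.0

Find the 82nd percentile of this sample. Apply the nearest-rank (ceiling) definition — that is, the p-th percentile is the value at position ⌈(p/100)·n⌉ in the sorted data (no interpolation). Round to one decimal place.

46.1

Sorted: 18.3, 23.3, 26.1, 30.2, 31.0, 33.1, 33.3, 34.6, 45.1, 46.1, 46.7, 53.4.
n = 12.
Position = ⌈82/100 · 12⌉ = ⌈9.84⌉ = 10.
The value at rank 10 is 46.1.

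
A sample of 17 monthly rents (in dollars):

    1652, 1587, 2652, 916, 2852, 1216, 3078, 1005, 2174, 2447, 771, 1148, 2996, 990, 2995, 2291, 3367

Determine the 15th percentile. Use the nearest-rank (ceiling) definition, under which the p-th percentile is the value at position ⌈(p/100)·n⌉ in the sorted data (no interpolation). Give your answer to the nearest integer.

Sorted: 771, 916, 990, 1005, 1148, 1216, 1587, 1652, 2174, 2291, 2447, 2652, 2852, 2995, 2996, 3078, 3367.
n = 17.
Position = ⌈15/100 · 17⌉ = ⌈2.55⌉ = 3.
The value at rank 3 is 990.

990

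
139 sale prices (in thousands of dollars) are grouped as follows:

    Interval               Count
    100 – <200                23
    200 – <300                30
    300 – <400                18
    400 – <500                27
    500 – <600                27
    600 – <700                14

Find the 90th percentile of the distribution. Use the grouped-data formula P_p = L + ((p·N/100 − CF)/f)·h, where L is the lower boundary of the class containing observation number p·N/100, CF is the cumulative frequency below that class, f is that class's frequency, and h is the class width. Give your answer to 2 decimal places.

N = 139; target position k = 90/100 · 139 = 125.1.
Cumulative frequencies: 23, 53, 71, 98, 125, 139.
Observation 125.1 falls in the class 600 – <700.
L = 600, CF = 125, f = 14, h = 100.
P90 = 600 + ((125.1 − 125)/14)·100 = 600 + 0.714286 = 600.714.

600.71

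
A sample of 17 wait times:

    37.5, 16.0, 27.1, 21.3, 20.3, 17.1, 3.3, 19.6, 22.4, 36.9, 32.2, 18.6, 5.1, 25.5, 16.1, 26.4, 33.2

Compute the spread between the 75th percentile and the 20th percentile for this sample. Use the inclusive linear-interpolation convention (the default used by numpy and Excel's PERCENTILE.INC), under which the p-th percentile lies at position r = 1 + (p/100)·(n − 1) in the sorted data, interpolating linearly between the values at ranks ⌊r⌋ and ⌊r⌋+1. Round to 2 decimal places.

Sorted: 3.3, 5.1, 16.0, 16.1, 17.1, 18.6, 19.6, 20.3, 21.3, 22.4, 25.5, 26.4, 27.1, 32.2, 33.2, 36.9, 37.5.
n = 17.
P20: r = 4.2; ranks 4–5 are 16.1, 17.1; interpolating gives 16.3.
P75: r = 13 (integer) → 27.1.
Difference: 27.1 − 16.3 = 10.8.

10.80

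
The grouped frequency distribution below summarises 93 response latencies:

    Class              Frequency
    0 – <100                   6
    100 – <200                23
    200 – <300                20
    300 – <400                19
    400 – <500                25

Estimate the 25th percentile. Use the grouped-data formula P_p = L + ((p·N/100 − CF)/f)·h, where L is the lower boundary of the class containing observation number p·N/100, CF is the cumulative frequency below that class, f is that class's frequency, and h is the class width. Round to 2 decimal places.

175.00

N = 93; target position k = 25/100 · 93 = 23.25.
Cumulative frequencies: 6, 29, 49, 68, 93.
Observation 23.25 falls in the class 100 – <200.
L = 100, CF = 6, f = 23, h = 100.
P25 = 100 + ((23.25 − 6)/23)·100 = 100 + 75 = 175.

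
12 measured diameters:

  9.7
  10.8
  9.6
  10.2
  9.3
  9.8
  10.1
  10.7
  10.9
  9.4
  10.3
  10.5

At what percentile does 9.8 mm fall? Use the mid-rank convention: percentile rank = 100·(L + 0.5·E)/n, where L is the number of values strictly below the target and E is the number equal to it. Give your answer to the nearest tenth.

Sorted: 9.3, 9.4, 9.6, 9.7, 9.8, 10.1, 10.2, 10.3, 10.5, 10.7, 10.8, 10.9.
Count below 9.8: L = 4; count equal: E = 1; n = 12.
Percentile rank = 100·(4 + 0.5·1)/12 = 100·4.5/12 = 37.5.

37.5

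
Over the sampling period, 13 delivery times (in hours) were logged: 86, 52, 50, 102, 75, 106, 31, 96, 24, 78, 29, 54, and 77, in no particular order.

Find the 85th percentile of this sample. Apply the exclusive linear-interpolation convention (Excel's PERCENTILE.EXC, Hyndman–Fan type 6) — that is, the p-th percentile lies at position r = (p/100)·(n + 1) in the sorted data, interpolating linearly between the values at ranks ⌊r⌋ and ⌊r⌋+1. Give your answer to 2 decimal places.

101.40

Sorted: 24, 29, 31, 50, 52, 54, 75, 77, 78, 86, 96, 102, 106.
n = 13.
r = (85/100)·(13 + 1) = 11.9.
Rank 11 is 96 and rank 12 is 102.
Interpolate: 96 + 0.9·(102 − 96) = 96 + 0.9·6 = 101.4.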